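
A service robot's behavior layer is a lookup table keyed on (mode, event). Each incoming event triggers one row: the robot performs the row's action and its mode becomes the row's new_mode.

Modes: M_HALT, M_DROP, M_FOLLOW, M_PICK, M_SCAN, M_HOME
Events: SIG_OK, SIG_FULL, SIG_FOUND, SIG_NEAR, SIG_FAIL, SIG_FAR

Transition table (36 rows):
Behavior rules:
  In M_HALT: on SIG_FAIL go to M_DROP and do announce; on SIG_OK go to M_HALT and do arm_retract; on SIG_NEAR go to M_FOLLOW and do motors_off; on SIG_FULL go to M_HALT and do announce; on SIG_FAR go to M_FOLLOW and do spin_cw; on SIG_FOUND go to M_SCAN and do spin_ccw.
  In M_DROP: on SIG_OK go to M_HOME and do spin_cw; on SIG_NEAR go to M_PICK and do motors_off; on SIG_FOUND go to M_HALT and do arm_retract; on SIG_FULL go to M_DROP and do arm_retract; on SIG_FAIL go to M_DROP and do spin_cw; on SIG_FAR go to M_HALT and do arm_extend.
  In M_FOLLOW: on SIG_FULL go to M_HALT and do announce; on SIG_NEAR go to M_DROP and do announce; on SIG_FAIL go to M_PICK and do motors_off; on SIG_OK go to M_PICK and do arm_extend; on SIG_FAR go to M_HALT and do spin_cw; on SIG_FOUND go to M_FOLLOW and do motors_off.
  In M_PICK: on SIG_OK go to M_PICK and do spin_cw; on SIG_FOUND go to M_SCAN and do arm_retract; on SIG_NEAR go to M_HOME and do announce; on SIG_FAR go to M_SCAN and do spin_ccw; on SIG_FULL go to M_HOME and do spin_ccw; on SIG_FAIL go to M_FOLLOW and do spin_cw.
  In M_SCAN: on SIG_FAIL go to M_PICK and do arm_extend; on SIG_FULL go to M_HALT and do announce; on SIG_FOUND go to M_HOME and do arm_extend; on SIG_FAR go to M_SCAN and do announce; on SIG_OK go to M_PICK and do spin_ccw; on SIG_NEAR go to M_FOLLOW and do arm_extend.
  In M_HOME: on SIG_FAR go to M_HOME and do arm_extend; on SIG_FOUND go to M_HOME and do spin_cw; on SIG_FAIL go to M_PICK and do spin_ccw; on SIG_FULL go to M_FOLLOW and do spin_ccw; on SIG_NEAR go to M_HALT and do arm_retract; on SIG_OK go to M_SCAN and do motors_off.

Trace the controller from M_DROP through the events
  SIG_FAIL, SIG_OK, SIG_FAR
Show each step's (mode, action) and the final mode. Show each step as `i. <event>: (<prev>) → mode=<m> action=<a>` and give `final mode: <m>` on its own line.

1. SIG_FAIL: (M_DROP) → mode=M_DROP action=spin_cw
2. SIG_OK: (M_DROP) → mode=M_HOME action=spin_cw
3. SIG_FAR: (M_HOME) → mode=M_HOME action=arm_extend

final mode: M_HOME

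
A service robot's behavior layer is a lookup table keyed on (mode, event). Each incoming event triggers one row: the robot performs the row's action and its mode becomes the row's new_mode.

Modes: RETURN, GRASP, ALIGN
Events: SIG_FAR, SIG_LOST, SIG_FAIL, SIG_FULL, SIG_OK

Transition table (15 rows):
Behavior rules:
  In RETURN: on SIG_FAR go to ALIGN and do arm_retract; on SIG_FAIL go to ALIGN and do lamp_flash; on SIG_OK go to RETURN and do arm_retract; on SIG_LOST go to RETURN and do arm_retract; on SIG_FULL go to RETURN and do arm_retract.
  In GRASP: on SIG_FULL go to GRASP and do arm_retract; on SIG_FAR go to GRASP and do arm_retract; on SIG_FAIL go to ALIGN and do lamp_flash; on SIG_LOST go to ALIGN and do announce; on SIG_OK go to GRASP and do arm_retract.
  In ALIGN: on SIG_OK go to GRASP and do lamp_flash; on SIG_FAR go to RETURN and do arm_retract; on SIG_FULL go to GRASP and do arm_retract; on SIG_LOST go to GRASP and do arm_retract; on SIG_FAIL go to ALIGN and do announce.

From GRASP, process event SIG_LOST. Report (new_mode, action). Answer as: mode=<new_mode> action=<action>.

mode=ALIGN action=announce

current mode = GRASP; filter table to that mode:
  (GRASP, SIG_FULL) → (GRASP, arm_retract)
  (GRASP, SIG_FAR) → (GRASP, arm_retract)
  (GRASP, SIG_FAIL) → (ALIGN, lamp_flash)
  (GRASP, SIG_LOST) → (ALIGN, announce)  ← event matches
  (GRASP, SIG_OK) → (GRASP, arm_retract)
event = SIG_LOST selects (ALIGN, announce)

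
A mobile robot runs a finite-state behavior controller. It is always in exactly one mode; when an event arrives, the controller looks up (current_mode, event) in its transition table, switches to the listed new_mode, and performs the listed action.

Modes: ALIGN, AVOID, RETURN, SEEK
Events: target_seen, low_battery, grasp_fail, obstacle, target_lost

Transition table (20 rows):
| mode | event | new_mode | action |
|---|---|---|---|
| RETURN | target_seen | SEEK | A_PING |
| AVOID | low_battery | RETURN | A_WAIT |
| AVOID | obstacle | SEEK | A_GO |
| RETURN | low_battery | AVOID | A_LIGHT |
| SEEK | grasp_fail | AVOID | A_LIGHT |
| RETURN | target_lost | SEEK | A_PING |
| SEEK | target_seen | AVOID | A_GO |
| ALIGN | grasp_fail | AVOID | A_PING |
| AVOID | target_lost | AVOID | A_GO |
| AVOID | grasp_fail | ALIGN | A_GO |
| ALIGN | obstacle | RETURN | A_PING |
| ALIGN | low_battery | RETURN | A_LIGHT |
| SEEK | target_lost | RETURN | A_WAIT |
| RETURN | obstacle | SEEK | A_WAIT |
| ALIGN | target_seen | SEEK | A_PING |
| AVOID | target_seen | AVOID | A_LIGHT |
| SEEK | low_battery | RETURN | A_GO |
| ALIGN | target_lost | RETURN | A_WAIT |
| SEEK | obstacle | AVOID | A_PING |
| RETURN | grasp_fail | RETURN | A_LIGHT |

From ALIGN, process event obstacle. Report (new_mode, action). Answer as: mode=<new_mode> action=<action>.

mode=RETURN action=A_PING

current mode = ALIGN; filter table to that mode:
  (ALIGN, grasp_fail) → (AVOID, A_PING)
  (ALIGN, obstacle) → (RETURN, A_PING)  ← event matches
  (ALIGN, low_battery) → (RETURN, A_LIGHT)
  (ALIGN, target_seen) → (SEEK, A_PING)
  (ALIGN, target_lost) → (RETURN, A_WAIT)
event = obstacle selects (RETURN, A_PING)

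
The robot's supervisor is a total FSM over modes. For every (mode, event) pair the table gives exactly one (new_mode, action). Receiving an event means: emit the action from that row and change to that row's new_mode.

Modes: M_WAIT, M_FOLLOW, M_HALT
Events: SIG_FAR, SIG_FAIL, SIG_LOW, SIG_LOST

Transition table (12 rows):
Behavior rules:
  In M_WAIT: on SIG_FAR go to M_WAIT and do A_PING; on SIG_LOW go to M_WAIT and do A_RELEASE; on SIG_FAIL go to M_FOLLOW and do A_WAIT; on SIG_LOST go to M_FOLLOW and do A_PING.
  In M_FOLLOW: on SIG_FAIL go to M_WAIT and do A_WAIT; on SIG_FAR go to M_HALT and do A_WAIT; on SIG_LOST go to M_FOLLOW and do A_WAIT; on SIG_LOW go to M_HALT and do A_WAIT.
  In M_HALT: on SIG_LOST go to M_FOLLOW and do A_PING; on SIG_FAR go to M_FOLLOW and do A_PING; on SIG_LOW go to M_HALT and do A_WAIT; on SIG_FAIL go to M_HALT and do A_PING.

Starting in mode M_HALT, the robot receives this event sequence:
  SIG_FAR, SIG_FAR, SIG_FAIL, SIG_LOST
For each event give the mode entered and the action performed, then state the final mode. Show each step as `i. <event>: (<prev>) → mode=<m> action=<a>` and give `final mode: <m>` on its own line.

1. SIG_FAR: (M_HALT) → mode=M_FOLLOW action=A_PING
2. SIG_FAR: (M_FOLLOW) → mode=M_HALT action=A_WAIT
3. SIG_FAIL: (M_HALT) → mode=M_HALT action=A_PING
4. SIG_LOST: (M_HALT) → mode=M_FOLLOW action=A_PING

final mode: M_FOLLOW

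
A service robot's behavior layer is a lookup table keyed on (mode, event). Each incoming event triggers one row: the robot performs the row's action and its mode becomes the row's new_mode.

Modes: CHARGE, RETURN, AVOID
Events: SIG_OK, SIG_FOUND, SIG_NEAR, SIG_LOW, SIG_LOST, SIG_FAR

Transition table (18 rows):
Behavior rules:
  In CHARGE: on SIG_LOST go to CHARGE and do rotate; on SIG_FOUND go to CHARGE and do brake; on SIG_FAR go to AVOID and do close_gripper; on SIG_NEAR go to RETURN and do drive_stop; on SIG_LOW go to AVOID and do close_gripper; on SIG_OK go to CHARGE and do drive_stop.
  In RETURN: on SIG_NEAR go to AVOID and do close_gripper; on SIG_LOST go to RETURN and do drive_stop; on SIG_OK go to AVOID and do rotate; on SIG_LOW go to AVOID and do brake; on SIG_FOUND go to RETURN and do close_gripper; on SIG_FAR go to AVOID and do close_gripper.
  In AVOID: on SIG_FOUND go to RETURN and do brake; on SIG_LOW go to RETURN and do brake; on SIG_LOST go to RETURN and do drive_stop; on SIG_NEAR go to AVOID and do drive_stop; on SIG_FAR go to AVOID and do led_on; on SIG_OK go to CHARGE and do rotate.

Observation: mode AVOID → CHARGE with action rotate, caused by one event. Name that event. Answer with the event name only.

try SIG_OK: (AVOID, SIG_OK) → (CHARGE, rotate)  ← matches
try SIG_FOUND: (AVOID, SIG_FOUND) → (RETURN, brake)
try SIG_NEAR: (AVOID, SIG_NEAR) → (AVOID, drive_stop)
try SIG_LOW: (AVOID, SIG_LOW) → (RETURN, brake)
try SIG_LOST: (AVOID, SIG_LOST) → (RETURN, drive_stop)
try SIG_FAR: (AVOID, SIG_FAR) → (AVOID, led_on)

SIG_OK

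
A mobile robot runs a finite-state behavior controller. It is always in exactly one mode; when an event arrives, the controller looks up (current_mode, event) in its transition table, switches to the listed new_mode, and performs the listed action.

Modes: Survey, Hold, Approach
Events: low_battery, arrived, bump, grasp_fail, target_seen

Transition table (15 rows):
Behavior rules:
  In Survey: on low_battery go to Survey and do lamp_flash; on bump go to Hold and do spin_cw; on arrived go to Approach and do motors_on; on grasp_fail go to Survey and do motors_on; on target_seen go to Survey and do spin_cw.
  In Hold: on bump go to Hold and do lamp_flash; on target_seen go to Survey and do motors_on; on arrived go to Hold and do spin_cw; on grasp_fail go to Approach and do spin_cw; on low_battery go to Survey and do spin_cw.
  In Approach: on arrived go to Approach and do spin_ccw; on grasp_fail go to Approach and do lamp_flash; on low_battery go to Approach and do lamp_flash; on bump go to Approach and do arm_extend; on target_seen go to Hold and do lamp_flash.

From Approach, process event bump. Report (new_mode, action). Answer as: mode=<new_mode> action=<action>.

current mode = Approach; filter table to that mode:
  (Approach, arrived) → (Approach, spin_ccw)
  (Approach, grasp_fail) → (Approach, lamp_flash)
  (Approach, low_battery) → (Approach, lamp_flash)
  (Approach, bump) → (Approach, arm_extend)  ← event matches
  (Approach, target_seen) → (Hold, lamp_flash)
event = bump selects (Approach, arm_extend)

mode=Approach action=arm_extend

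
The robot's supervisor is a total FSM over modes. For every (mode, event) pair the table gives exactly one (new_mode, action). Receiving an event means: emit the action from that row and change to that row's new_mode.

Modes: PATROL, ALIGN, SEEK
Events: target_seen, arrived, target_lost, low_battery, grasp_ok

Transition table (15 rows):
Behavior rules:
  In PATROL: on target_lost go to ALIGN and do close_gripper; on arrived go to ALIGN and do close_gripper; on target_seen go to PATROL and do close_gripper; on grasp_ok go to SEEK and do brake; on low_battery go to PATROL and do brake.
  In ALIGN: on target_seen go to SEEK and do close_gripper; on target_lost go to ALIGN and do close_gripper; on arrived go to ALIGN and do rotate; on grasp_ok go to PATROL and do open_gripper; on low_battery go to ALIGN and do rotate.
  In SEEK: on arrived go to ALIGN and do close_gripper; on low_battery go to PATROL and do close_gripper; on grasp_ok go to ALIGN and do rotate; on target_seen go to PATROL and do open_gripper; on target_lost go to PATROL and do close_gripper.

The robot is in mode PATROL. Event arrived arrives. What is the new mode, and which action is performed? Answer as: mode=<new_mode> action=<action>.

current mode = PATROL; filter table to that mode:
  (PATROL, target_lost) → (ALIGN, close_gripper)
  (PATROL, arrived) → (ALIGN, close_gripper)  ← event matches
  (PATROL, target_seen) → (PATROL, close_gripper)
  (PATROL, grasp_ok) → (SEEK, brake)
  (PATROL, low_battery) → (PATROL, brake)
event = arrived selects (ALIGN, close_gripper)

mode=ALIGN action=close_gripper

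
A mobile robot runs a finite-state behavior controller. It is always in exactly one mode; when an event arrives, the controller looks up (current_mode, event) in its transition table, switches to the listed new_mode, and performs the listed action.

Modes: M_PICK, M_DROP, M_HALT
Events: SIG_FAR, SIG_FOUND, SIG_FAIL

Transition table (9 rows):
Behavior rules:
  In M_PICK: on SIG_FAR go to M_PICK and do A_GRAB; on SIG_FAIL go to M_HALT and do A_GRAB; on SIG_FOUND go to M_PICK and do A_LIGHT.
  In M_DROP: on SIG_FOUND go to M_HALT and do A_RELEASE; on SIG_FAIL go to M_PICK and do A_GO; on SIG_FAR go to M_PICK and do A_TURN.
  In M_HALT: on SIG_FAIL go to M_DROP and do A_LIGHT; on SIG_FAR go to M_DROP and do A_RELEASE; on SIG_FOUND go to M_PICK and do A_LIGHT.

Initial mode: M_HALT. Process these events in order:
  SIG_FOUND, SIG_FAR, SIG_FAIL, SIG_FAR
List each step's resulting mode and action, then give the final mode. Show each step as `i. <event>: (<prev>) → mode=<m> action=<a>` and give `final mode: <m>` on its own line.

final mode: M_DROP

1. SIG_FOUND: (M_HALT) → mode=M_PICK action=A_LIGHT
2. SIG_FAR: (M_PICK) → mode=M_PICK action=A_GRAB
3. SIG_FAIL: (M_PICK) → mode=M_HALT action=A_GRAB
4. SIG_FAR: (M_HALT) → mode=M_DROP action=A_RELEASE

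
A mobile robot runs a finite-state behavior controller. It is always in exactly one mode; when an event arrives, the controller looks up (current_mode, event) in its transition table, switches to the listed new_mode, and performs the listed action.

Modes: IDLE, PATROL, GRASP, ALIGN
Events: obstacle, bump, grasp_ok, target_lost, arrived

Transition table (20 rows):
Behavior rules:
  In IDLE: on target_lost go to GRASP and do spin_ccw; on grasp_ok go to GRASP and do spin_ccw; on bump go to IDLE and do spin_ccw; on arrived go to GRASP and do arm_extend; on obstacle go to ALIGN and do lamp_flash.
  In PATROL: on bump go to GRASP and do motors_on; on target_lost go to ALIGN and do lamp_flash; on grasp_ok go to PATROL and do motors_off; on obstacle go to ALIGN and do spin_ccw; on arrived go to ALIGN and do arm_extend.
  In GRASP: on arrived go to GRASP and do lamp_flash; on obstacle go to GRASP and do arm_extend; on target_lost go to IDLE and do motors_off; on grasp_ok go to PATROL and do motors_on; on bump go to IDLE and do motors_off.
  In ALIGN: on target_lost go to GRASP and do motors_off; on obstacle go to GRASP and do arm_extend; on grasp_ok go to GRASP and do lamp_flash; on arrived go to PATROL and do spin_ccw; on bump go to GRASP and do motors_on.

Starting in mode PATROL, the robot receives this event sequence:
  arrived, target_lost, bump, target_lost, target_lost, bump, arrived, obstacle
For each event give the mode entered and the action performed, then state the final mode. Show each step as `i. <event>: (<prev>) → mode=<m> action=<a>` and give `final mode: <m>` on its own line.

final mode: GRASP

1. arrived: (PATROL) → mode=ALIGN action=arm_extend
2. target_lost: (ALIGN) → mode=GRASP action=motors_off
3. bump: (GRASP) → mode=IDLE action=motors_off
4. target_lost: (IDLE) → mode=GRASP action=spin_ccw
5. target_lost: (GRASP) → mode=IDLE action=motors_off
6. bump: (IDLE) → mode=IDLE action=spin_ccw
7. arrived: (IDLE) → mode=GRASP action=arm_extend
8. obstacle: (GRASP) → mode=GRASP action=arm_extend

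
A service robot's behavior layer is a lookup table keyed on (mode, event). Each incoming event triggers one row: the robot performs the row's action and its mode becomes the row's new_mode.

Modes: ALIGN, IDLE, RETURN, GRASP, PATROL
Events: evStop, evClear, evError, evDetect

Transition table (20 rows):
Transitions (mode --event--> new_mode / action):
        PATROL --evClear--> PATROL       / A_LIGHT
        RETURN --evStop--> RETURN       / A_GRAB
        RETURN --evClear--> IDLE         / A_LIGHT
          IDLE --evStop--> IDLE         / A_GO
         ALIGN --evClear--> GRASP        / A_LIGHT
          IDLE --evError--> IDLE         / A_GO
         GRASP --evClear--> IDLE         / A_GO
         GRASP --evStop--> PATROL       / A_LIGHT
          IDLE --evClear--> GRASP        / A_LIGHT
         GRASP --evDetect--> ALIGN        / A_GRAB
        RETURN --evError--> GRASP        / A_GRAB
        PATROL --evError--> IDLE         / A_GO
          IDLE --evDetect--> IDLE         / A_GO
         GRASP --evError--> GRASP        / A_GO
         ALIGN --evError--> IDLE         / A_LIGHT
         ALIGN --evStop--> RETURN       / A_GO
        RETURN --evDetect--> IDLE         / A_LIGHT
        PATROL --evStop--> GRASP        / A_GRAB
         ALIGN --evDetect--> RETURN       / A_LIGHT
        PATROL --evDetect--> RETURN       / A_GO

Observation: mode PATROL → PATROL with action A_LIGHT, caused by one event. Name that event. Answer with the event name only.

try evStop: (PATROL, evStop) → (GRASP, A_GRAB)
try evClear: (PATROL, evClear) → (PATROL, A_LIGHT)  ← matches
try evError: (PATROL, evError) → (IDLE, A_GO)
try evDetect: (PATROL, evDetect) → (RETURN, A_GO)

evClear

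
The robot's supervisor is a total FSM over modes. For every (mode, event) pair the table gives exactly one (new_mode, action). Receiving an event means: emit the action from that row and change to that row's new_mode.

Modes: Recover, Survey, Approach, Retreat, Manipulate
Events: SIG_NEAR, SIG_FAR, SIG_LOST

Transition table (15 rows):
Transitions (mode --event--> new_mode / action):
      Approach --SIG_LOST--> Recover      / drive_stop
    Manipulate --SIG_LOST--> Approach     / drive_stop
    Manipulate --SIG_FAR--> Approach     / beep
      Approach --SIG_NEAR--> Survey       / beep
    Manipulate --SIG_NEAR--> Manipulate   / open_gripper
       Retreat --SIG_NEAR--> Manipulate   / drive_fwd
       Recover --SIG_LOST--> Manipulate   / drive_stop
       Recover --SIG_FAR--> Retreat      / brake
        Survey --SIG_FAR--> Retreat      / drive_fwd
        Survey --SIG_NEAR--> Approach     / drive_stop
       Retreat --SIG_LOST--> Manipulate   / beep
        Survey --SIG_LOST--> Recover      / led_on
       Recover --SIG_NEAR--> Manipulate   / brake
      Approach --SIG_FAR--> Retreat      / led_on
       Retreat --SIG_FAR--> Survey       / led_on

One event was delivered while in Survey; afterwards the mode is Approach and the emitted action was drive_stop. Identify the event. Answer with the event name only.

SIG_NEAR

try SIG_NEAR: (Survey, SIG_NEAR) → (Approach, drive_stop)  ← matches
try SIG_FAR: (Survey, SIG_FAR) → (Retreat, drive_fwd)
try SIG_LOST: (Survey, SIG_LOST) → (Recover, led_on)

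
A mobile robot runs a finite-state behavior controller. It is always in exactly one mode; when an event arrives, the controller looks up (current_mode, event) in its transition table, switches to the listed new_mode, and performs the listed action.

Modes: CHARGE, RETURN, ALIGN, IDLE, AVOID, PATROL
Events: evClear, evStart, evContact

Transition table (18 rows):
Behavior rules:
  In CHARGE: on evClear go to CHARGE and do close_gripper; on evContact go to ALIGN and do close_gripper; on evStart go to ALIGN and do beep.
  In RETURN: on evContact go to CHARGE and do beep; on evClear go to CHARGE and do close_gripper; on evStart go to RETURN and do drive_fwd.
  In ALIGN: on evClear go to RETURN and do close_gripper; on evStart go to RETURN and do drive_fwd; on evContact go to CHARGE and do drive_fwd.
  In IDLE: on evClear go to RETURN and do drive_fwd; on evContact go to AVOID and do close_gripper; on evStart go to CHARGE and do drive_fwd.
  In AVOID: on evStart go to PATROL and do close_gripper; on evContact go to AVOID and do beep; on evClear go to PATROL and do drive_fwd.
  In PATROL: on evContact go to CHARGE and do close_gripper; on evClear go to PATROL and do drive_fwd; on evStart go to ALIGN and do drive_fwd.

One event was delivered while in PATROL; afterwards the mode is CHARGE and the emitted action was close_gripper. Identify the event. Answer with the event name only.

evContact

try evClear: (PATROL, evClear) → (PATROL, drive_fwd)
try evStart: (PATROL, evStart) → (ALIGN, drive_fwd)
try evContact: (PATROL, evContact) → (CHARGE, close_gripper)  ← matches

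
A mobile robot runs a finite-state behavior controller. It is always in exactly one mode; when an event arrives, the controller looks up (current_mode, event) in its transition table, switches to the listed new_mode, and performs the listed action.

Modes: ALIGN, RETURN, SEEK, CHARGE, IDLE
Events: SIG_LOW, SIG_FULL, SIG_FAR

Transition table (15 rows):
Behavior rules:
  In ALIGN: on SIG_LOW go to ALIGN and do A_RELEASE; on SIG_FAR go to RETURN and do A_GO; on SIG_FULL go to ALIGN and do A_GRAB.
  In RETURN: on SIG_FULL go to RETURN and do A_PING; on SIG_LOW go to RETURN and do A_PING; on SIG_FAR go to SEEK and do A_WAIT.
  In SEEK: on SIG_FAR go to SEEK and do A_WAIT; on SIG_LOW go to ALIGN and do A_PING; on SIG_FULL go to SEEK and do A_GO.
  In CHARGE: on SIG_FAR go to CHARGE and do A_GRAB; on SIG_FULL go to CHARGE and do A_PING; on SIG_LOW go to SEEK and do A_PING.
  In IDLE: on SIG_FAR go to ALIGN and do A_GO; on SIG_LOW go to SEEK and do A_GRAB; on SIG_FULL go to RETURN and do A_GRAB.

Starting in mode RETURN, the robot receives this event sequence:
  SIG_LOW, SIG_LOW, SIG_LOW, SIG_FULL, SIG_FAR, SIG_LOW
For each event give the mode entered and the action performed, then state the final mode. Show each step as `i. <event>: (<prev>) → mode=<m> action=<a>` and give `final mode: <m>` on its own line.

1. SIG_LOW: (RETURN) → mode=RETURN action=A_PING
2. SIG_LOW: (RETURN) → mode=RETURN action=A_PING
3. SIG_LOW: (RETURN) → mode=RETURN action=A_PING
4. SIG_FULL: (RETURN) → mode=RETURN action=A_PING
5. SIG_FAR: (RETURN) → mode=SEEK action=A_WAIT
6. SIG_LOW: (SEEK) → mode=ALIGN action=A_PING

final mode: ALIGN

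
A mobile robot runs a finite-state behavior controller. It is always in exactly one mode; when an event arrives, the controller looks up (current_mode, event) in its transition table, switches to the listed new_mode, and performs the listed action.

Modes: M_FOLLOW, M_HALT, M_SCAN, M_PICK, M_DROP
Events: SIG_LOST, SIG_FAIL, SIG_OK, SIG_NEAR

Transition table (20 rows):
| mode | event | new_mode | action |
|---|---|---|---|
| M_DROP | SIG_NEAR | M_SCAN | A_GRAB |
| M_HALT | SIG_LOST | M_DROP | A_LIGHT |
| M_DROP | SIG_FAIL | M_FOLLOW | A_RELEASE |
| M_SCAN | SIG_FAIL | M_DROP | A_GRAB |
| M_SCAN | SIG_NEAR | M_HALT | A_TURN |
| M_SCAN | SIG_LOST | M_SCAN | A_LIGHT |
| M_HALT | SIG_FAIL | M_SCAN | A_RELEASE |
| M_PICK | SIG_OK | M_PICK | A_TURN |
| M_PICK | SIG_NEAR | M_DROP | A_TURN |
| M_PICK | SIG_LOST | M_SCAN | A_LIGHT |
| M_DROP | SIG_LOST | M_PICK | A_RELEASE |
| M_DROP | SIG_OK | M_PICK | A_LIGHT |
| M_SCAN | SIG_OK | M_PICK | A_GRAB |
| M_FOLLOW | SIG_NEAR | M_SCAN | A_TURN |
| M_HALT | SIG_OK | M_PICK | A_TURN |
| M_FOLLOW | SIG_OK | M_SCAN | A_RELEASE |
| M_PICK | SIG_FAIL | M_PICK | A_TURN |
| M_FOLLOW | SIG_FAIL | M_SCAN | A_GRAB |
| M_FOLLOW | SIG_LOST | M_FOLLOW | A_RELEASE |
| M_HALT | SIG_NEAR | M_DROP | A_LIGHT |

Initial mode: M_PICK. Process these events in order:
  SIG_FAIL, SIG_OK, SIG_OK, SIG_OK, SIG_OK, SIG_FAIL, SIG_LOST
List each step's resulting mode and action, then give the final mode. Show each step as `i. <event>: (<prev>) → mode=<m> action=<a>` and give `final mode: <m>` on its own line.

final mode: M_SCAN

1. SIG_FAIL: (M_PICK) → mode=M_PICK action=A_TURN
2. SIG_OK: (M_PICK) → mode=M_PICK action=A_TURN
3. SIG_OK: (M_PICK) → mode=M_PICK action=A_TURN
4. SIG_OK: (M_PICK) → mode=M_PICK action=A_TURN
5. SIG_OK: (M_PICK) → mode=M_PICK action=A_TURN
6. SIG_FAIL: (M_PICK) → mode=M_PICK action=A_TURN
7. SIG_LOST: (M_PICK) → mode=M_SCAN action=A_LIGHT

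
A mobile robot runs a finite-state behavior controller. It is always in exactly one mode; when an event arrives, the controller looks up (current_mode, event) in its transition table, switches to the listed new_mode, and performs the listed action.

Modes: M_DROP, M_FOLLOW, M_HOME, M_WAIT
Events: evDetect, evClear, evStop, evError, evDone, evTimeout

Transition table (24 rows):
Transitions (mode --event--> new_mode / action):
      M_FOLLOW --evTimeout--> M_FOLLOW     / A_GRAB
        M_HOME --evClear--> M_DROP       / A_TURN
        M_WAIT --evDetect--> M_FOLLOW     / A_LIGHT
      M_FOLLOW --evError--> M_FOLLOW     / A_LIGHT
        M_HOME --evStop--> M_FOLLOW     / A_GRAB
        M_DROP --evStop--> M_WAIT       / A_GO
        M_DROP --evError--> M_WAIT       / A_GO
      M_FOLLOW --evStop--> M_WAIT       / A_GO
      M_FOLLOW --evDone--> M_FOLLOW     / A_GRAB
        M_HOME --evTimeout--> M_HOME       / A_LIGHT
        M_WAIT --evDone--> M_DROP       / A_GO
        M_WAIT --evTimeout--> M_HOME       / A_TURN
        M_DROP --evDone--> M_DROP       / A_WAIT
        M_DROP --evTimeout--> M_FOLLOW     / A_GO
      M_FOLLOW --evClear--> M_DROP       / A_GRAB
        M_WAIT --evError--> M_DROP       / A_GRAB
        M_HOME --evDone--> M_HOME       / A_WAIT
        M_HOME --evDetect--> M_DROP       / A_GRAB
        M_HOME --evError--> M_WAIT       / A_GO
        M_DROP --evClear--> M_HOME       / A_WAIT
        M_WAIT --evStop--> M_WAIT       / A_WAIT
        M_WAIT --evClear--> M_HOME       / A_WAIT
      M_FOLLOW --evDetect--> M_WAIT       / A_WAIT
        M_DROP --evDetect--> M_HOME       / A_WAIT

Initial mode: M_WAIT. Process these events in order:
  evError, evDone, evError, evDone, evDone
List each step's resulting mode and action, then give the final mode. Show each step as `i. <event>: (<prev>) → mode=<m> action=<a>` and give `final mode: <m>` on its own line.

final mode: M_DROP

1. evError: (M_WAIT) → mode=M_DROP action=A_GRAB
2. evDone: (M_DROP) → mode=M_DROP action=A_WAIT
3. evError: (M_DROP) → mode=M_WAIT action=A_GO
4. evDone: (M_WAIT) → mode=M_DROP action=A_GO
5. evDone: (M_DROP) → mode=M_DROP action=A_WAIT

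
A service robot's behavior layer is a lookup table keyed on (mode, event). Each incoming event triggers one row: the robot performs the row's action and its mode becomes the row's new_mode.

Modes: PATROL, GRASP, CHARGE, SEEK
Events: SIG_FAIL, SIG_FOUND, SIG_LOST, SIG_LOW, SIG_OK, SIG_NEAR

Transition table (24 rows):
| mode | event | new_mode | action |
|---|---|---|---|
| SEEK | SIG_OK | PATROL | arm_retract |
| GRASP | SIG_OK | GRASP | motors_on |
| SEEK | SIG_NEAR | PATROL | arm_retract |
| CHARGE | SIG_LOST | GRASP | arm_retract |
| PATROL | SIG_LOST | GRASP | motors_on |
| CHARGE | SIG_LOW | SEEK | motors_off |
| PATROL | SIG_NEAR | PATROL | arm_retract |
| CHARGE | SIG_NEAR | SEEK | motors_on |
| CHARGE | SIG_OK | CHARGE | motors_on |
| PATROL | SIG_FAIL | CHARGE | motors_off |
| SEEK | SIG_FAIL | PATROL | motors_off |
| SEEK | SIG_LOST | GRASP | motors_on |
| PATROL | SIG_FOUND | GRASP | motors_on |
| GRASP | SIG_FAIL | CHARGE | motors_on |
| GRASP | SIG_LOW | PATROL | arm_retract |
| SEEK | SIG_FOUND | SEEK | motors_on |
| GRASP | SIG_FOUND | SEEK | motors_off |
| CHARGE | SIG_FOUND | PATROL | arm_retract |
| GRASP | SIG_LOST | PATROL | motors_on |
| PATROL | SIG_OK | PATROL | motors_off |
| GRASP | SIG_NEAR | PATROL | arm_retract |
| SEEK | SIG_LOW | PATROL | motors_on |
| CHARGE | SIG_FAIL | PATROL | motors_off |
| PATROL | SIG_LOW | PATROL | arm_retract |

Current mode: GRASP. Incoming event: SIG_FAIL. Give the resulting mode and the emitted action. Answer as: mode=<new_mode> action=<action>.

current mode = GRASP; filter table to that mode:
  (GRASP, SIG_OK) → (GRASP, motors_on)
  (GRASP, SIG_FAIL) → (CHARGE, motors_on)  ← event matches
  (GRASP, SIG_LOW) → (PATROL, arm_retract)
  (GRASP, SIG_FOUND) → (SEEK, motors_off)
  (GRASP, SIG_LOST) → (PATROL, motors_on)
  (GRASP, SIG_NEAR) → (PATROL, arm_retract)
event = SIG_FAIL selects (CHARGE, motors_on)

mode=CHARGE action=motors_on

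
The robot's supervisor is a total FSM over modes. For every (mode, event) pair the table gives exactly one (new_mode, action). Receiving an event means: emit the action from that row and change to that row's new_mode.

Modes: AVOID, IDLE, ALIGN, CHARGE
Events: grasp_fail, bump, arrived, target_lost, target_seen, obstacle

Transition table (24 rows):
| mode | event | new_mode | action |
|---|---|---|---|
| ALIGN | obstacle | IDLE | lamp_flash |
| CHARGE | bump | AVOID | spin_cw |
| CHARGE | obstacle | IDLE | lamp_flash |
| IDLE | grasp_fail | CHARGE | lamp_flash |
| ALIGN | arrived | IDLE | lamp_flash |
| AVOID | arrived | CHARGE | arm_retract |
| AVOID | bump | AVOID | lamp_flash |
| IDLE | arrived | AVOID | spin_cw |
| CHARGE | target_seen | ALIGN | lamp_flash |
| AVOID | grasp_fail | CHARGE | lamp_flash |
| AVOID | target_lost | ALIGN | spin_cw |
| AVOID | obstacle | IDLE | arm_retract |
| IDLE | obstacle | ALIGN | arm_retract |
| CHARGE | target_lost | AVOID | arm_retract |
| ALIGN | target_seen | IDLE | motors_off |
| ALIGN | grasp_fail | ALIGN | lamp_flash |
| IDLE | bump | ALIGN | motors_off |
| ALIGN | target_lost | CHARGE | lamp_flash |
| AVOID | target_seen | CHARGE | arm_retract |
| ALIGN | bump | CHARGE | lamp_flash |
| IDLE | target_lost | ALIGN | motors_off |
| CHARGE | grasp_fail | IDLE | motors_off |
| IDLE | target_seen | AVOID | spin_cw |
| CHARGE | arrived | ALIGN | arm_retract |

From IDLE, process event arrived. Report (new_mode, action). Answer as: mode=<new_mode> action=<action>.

current mode = IDLE; filter table to that mode:
  (IDLE, grasp_fail) → (CHARGE, lamp_flash)
  (IDLE, arrived) → (AVOID, spin_cw)  ← event matches
  (IDLE, obstacle) → (ALIGN, arm_retract)
  (IDLE, bump) → (ALIGN, motors_off)
  (IDLE, target_lost) → (ALIGN, motors_off)
  (IDLE, target_seen) → (AVOID, spin_cw)
event = arrived selects (AVOID, spin_cw)

mode=AVOID action=spin_cw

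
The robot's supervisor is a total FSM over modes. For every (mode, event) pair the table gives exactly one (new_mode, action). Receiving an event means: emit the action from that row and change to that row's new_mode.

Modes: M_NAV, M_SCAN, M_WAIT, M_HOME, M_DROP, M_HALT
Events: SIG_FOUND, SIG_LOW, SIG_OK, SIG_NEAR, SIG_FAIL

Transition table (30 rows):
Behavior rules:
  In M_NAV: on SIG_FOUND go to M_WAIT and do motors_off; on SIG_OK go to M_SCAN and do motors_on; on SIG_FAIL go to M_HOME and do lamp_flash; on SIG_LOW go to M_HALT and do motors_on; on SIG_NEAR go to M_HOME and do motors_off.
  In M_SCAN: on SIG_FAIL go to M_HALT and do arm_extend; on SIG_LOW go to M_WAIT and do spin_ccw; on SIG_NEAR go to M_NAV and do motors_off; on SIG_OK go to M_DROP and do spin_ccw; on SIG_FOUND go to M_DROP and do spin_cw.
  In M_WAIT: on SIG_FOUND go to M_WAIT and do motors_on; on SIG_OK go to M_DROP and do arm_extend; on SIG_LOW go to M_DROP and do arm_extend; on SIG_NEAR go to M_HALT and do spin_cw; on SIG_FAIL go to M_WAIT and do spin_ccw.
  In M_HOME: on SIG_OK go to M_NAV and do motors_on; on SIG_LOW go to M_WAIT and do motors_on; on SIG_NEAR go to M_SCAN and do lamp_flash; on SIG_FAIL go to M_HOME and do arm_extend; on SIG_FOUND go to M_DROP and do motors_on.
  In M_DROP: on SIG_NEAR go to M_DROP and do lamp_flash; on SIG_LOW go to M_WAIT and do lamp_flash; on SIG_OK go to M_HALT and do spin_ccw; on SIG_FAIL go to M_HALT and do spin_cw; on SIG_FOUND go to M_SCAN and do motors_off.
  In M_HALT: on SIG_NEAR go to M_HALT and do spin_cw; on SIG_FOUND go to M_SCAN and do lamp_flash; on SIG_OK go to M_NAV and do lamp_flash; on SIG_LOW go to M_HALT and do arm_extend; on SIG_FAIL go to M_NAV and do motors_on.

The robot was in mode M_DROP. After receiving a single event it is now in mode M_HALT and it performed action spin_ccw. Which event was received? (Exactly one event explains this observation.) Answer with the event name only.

try SIG_FOUND: (M_DROP, SIG_FOUND) → (M_SCAN, motors_off)
try SIG_LOW: (M_DROP, SIG_LOW) → (M_WAIT, lamp_flash)
try SIG_OK: (M_DROP, SIG_OK) → (M_HALT, spin_ccw)  ← matches
try SIG_NEAR: (M_DROP, SIG_NEAR) → (M_DROP, lamp_flash)
try SIG_FAIL: (M_DROP, SIG_FAIL) → (M_HALT, spin_cw)

SIG_OK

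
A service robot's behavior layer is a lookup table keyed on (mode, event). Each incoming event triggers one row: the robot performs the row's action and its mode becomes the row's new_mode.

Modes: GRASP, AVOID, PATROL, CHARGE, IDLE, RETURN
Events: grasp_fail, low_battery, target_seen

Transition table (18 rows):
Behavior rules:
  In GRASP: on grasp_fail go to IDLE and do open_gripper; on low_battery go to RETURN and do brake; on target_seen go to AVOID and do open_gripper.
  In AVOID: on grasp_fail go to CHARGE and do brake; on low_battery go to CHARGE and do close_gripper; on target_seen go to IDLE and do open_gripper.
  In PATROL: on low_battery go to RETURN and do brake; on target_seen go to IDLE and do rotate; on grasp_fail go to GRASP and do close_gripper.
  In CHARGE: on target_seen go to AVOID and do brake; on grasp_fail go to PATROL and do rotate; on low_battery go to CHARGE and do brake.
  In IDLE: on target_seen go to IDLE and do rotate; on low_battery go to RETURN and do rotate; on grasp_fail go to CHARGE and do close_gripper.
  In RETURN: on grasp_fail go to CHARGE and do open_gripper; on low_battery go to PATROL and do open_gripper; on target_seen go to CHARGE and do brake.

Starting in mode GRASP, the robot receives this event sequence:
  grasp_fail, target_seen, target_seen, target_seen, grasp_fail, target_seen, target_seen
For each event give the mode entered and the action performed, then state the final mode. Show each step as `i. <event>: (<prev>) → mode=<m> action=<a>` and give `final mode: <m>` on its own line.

1. grasp_fail: (GRASP) → mode=IDLE action=open_gripper
2. target_seen: (IDLE) → mode=IDLE action=rotate
3. target_seen: (IDLE) → mode=IDLE action=rotate
4. target_seen: (IDLE) → mode=IDLE action=rotate
5. grasp_fail: (IDLE) → mode=CHARGE action=close_gripper
6. target_seen: (CHARGE) → mode=AVOID action=brake
7. target_seen: (AVOID) → mode=IDLE action=open_gripper

final mode: IDLE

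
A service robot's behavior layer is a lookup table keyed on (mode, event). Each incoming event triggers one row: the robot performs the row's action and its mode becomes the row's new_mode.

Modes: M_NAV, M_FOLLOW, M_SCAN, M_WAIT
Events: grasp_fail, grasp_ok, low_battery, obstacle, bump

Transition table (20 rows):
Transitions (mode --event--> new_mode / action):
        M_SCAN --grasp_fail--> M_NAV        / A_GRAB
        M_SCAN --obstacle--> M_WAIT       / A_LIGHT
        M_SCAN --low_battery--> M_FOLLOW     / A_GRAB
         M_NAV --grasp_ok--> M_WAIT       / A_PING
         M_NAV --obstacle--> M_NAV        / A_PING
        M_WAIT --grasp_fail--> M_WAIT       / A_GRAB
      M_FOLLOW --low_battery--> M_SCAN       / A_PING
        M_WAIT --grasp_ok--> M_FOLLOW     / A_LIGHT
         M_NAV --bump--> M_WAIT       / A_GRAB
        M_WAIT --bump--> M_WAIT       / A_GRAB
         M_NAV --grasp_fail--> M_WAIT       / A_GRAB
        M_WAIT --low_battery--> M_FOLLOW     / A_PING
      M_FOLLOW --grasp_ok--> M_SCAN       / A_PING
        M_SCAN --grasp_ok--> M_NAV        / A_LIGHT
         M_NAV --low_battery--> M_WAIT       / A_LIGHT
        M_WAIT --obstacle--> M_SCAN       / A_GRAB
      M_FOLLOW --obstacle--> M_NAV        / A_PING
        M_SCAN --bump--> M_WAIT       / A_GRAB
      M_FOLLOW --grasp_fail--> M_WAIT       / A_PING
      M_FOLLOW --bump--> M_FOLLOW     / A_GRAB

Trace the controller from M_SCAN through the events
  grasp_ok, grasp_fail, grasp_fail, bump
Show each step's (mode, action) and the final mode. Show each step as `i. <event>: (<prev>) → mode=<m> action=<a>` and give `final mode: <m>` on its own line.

final mode: M_WAIT

1. grasp_ok: (M_SCAN) → mode=M_NAV action=A_LIGHT
2. grasp_fail: (M_NAV) → mode=M_WAIT action=A_GRAB
3. grasp_fail: (M_WAIT) → mode=M_WAIT action=A_GRAB
4. bump: (M_WAIT) → mode=M_WAIT action=A_GRAB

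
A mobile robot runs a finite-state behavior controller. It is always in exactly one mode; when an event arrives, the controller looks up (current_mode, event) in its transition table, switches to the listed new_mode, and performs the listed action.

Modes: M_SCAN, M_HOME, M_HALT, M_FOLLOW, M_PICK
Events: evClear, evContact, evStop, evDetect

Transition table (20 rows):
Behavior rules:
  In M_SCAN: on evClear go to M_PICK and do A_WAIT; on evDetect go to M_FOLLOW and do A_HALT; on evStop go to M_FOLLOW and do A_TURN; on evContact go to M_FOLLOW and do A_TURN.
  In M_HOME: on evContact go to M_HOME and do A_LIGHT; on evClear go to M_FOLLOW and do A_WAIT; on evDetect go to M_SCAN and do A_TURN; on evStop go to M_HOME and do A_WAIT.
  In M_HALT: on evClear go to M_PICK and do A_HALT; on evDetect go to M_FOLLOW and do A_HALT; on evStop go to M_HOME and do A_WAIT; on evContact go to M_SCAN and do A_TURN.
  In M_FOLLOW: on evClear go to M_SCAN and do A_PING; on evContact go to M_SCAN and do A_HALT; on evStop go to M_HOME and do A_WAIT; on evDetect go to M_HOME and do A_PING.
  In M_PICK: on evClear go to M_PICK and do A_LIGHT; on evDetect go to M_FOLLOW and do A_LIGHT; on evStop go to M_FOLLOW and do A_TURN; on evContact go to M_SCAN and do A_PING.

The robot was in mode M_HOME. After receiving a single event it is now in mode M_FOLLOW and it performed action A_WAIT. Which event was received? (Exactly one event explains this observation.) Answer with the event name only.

evClear

try evClear: (M_HOME, evClear) → (M_FOLLOW, A_WAIT)  ← matches
try evContact: (M_HOME, evContact) → (M_HOME, A_LIGHT)
try evStop: (M_HOME, evStop) → (M_HOME, A_WAIT)
try evDetect: (M_HOME, evDetect) → (M_SCAN, A_TURN)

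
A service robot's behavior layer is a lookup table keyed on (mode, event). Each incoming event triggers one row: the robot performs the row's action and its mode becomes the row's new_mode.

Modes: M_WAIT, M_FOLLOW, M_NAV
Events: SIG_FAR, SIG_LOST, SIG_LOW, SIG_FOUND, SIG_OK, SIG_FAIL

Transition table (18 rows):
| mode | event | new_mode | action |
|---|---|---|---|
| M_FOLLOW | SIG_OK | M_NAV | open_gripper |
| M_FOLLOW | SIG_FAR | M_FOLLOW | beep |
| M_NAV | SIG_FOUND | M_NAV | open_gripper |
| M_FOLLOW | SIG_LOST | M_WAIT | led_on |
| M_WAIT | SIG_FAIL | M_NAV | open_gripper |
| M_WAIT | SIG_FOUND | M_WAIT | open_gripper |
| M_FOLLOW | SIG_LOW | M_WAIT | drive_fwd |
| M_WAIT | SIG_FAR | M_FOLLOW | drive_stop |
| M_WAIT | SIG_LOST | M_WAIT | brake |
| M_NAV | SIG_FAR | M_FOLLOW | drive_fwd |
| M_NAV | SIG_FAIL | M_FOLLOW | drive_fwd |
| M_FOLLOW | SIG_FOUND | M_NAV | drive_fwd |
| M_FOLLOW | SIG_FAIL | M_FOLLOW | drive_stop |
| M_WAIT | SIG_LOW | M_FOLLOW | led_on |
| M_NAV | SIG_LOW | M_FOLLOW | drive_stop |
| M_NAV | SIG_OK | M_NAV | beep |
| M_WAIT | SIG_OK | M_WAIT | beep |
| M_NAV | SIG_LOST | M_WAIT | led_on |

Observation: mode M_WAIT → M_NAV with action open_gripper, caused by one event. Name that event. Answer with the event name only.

SIG_FAIL

try SIG_FAR: (M_WAIT, SIG_FAR) → (M_FOLLOW, drive_stop)
try SIG_LOST: (M_WAIT, SIG_LOST) → (M_WAIT, brake)
try SIG_LOW: (M_WAIT, SIG_LOW) → (M_FOLLOW, led_on)
try SIG_FOUND: (M_WAIT, SIG_FOUND) → (M_WAIT, open_gripper)
try SIG_OK: (M_WAIT, SIG_OK) → (M_WAIT, beep)
try SIG_FAIL: (M_WAIT, SIG_FAIL) → (M_NAV, open_gripper)  ← matches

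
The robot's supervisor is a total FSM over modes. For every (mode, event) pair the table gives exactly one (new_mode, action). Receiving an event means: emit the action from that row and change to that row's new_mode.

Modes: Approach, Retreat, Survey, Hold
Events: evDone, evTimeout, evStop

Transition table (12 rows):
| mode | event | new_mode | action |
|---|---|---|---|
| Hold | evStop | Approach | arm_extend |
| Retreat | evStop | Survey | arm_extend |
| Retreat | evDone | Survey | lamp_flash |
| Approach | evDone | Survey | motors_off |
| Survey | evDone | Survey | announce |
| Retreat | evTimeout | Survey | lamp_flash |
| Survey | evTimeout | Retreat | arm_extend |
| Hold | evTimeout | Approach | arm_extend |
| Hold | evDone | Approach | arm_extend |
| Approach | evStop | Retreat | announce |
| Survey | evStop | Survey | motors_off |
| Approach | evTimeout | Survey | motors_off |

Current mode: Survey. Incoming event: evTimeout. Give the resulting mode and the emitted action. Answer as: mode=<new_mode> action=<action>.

current mode = Survey; filter table to that mode:
  (Survey, evDone) → (Survey, announce)
  (Survey, evTimeout) → (Retreat, arm_extend)  ← event matches
  (Survey, evStop) → (Survey, motors_off)
event = evTimeout selects (Retreat, arm_extend)

mode=Retreat action=arm_extend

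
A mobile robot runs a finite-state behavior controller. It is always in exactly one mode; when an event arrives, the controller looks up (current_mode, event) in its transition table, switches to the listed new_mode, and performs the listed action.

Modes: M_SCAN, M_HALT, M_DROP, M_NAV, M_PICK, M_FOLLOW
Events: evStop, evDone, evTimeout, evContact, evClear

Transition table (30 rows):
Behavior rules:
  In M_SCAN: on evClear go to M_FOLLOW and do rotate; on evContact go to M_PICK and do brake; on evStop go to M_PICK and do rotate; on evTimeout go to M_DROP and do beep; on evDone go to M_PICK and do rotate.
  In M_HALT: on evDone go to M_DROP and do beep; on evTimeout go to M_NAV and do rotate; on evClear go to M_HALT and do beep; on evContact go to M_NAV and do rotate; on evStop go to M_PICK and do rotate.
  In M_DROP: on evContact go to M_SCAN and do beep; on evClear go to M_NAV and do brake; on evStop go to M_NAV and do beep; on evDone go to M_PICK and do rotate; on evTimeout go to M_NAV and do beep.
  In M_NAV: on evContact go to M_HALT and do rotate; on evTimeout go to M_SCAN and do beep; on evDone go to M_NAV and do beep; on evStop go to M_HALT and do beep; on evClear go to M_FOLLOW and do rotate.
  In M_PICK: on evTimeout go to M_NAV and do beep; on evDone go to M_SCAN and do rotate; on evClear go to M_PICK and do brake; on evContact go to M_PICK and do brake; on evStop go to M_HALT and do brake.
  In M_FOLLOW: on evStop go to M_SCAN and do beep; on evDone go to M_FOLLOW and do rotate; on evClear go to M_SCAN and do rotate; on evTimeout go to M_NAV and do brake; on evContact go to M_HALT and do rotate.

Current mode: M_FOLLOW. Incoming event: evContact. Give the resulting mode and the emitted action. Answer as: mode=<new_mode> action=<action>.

mode=M_HALT action=rotate

current mode = M_FOLLOW; filter table to that mode:
  (M_FOLLOW, evStop) → (M_SCAN, beep)
  (M_FOLLOW, evDone) → (M_FOLLOW, rotate)
  (M_FOLLOW, evClear) → (M_SCAN, rotate)
  (M_FOLLOW, evTimeout) → (M_NAV, brake)
  (M_FOLLOW, evContact) → (M_HALT, rotate)  ← event matches
event = evContact selects (M_HALT, rotate)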